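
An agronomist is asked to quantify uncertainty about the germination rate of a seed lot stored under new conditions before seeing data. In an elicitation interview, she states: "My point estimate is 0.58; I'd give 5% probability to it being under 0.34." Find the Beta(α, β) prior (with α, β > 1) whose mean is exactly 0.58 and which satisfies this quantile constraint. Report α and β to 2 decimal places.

With mean 0.58 fixed, write α = 0.58s, β = 0.42s where s = α+β.
Need P(θ < 0.34) = 0.05 under Beta(0.58s, 0.42s). Normal approximation: (q−m)/√(m(1−m)/s) ≈ z_{0.05} = -1.64, so s ≈ 0.58·0.42·(-1.64)²/(0.34−0.58)² = 11.4.
At s = 11.4: P(θ<0.34) ≈ 0.049. Adjusting to match 0.05 gives s ≈ 11.33.
So α = 0.58·11.33 ≈ 6.57, β = 0.42·11.33 ≈ 4.76.

α ≈ 6.57, β ≈ 4.76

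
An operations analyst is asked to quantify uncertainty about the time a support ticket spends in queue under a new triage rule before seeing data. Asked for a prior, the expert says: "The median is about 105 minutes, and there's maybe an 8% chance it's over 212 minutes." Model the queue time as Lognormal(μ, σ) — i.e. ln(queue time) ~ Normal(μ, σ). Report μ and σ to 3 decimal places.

μ ≈ 4.654, σ ≈ 0.500

If T ~ Lognormal(μ,σ) then ln T ~ Normal(μ,σ), so the p-quantile of ln T is μ + z_p·σ.
ln(105) = 4.654 and ln(212) = 5.357; z_{0.5} = 0, z_{0.92} = 1.405.
σ = (5.357 − 4.654)/(1.405 − (0)) = 0.500.
μ = 4.654 − (0)·0.500 = 4.654.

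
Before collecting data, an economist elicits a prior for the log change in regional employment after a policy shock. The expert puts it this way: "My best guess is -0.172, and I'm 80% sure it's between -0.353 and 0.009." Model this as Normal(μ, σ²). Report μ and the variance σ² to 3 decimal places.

μ = -0.172, σ² = 0.020

A symmetric 80% interval runs μ ± z·σ with z = 1.282.
Half-width = 0.181, so σ = 0.181/1.282 = 0.1412 and σ² = 0.020.
μ is the stated best guess, -0.172.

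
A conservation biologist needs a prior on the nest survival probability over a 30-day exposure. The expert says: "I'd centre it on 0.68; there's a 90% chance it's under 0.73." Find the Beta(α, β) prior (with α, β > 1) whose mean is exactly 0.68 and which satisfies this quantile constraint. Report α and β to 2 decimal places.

With mean 0.68 fixed, write α = 0.68s, β = 0.32s where s = α+β.
Need P(θ < 0.73) = 0.9 under Beta(0.68s, 0.32s). Normal approximation: (q−m)/√(m(1−m)/s) ≈ z_{0.9} = 1.28, so s ≈ 0.68·0.32·(1.28)²/(0.73−0.68)² = 143.0.
At s = 143.0: P(θ<0.73) ≈ 0.903. Adjusting to match 0.9 gives s ≈ 139.31.
So α = 0.68·139.31 ≈ 94.73, β = 0.32·139.31 ≈ 44.58.

α ≈ 94.73, β ≈ 44.58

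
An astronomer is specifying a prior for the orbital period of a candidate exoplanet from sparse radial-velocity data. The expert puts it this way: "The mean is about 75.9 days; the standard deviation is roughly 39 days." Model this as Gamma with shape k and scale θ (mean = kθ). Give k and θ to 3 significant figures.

k ≈ 3.79, θ ≈ 20

For Gamma(k, scale θ): mean = kθ, variance = kθ², so CV = 1/√k.
CV = SD/mean = 39/75.9 = 0.5138, hence k = 1/CV² = 3.79.
Then θ = mean/k = 75.9/3.79 = 20.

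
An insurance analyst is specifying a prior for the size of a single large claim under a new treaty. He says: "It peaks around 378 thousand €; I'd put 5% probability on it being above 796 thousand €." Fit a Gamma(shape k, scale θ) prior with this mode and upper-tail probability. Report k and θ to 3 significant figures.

Gamma(k,θ) with k>1 has mode (k−1)θ, so θ = 378/(k−1).
Need P(X < 796) = 0.95 with θ tied to k this way. Start at k = 2, θ = 378: P(X<796) ≈ 0.622.
Too low — raise k to concentrate. Iterating converges to k ≈ 5.98.
Then θ = 378/(5.98−1) ≈ 75.9.

k ≈ 5.98, θ ≈ 75.9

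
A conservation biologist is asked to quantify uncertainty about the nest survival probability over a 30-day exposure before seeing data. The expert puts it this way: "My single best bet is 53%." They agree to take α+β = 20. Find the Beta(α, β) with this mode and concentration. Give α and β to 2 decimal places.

For α,β > 1 the Beta mode is (α−1)/(α+β−2). With α+β = 20, the mode is (α−1)/18.
Set (α−1)/18 = 0.53 → α = 1 + 0.53·18 = 10.54.
β = 20 − α = 9.46.

α = 10.54, β = 9.46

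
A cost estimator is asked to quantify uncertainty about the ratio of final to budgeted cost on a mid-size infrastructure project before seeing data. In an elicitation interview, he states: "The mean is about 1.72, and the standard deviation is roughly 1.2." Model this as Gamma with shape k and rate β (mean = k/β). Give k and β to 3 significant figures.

For Gamma(k, rate β): mean = k/β, variance = k/β², so CV = 1/√k.
CV = SD/mean = 1.2/1.72 = 0.6977, hence k = 1/CV² = 2.05.
Then β = k/mean = 2.05/1.72 = 1.19.

k ≈ 2.05, β ≈ 1.19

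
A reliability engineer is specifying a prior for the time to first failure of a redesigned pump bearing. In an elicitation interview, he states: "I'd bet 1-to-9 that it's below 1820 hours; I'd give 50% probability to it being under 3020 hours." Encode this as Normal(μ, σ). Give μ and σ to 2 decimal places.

The p-quantile of Normal(μ,σ) is μ + z_p·σ, with z_{0.1} = -1.282 and z_{0.5} = 0.
Eliminate σ: μ = (z₂·x₁ − z₁·x₂)/(z₂ − z₁) = (0·1820 − (-1.282)·3020)/1.282 = 3020.00.
Then σ = (x₂ − x₁)/(z₂ − z₁) = (3020 − 1820)/1.282 = 936.36.

μ = 3020.00, σ = 936.36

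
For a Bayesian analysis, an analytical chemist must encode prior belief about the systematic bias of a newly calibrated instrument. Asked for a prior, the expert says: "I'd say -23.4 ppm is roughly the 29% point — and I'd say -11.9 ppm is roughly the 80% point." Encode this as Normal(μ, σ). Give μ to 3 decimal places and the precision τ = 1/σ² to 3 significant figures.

For Normal(μ,σ), the p-quantile is μ + z_p·σ. Here z_{0.29} = -0.5534, z_{0.8} = 0.8416.
So -23.4 = μ − 0.5534σ and -11.9 = μ + 0.8416σ.
Subtracting: σ = (-11.9 − -23.4)/(0.8416 − (-0.5534)) = 8.244.
Then μ = -23.4 − (-0.5534)·8.244 = -18.838.
Precision τ = 1/σ² = 1/8.244² = 0.0147.

μ = -18.838, τ = 0.0147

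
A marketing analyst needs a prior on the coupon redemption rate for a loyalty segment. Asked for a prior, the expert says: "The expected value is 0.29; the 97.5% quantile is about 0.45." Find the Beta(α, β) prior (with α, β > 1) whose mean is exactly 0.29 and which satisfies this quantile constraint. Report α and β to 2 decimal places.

With mean 0.29 fixed, write α = 0.29s, β = 0.71s where s = α+β.
Need P(θ < 0.45) = 0.975 under Beta(0.29s, 0.71s). Normal approximation: (q−m)/√(m(1−m)/s) ≈ z_{0.975} = 1.96, so s ≈ 0.29·0.71·(1.96)²/(0.45−0.29)² = 30.9.
At s = 30.9: P(θ<0.45) ≈ 0.969. Adjusting to match 0.975 gives s ≈ 34.30.
So α = 0.29·34.30 ≈ 9.95, β = 0.71·34.30 ≈ 24.35.

α ≈ 9.95, β ≈ 24.35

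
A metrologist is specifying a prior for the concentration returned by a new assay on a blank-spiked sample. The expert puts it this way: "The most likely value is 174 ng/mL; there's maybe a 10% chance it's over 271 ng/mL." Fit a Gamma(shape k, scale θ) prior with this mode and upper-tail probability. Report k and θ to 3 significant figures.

Gamma(k,θ) with k>1 has mode (k−1)θ, so θ = 174/(k−1).
Need P(X < 271) = 0.9 with θ tied to k this way. Start at k = 2, θ = 174: P(X<271) ≈ 0.461.
Too low — raise k to concentrate. Iterating converges to k ≈ 10.5.
Then θ = 174/(10.5−1) ≈ 18.3.

k ≈ 10.5, θ ≈ 18.3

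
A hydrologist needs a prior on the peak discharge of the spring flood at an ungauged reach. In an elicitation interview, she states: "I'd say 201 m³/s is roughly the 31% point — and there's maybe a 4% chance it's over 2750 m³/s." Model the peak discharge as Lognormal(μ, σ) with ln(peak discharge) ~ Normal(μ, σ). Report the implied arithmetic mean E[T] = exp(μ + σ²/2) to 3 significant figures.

E[T] ≈ 705 m³/s

If T ~ Lognormal(μ,σ) then ln T ~ Normal(μ,σ), so the p-quantile of ln T is μ + z_p·σ.
ln(201) = 5.303 and ln(2750) = 7.919; z_{0.31} = -0.4959, z_{0.96} = 1.751.
σ = (7.919 − 5.303)/(1.751 − (-0.4959)) = 1.164.
μ = 5.303 − (-0.4959)·1.164 = 5.881.
E[T] = exp(μ + σ²/2) = exp(5.881 + 0.6780) = 705 m³/s.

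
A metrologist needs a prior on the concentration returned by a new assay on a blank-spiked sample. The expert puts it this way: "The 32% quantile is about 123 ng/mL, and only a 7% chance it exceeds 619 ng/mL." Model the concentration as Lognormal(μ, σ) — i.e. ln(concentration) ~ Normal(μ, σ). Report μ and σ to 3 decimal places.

If T ~ Lognormal(μ,σ) then ln T ~ Normal(μ,σ), so the p-quantile of ln T is μ + z_p·σ.
ln(123) = 4.812 and ln(619) = 6.428; z_{0.32} = -0.4677, z_{0.93} = 1.476.
σ = (6.428 − 4.812)/(1.476 − (-0.4677)) = 0.831.
μ = 4.812 − (-0.4677)·0.831 = 5.201.

μ ≈ 5.201, σ ≈ 0.831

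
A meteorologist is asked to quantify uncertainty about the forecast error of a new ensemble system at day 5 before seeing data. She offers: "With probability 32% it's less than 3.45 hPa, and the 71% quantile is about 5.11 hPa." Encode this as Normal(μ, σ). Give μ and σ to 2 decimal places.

μ = 4.21, σ = 1.63

For Normal(μ,σ), the p-quantile is μ + z_p·σ. Here z_{0.32} = -0.4677, z_{0.71} = 0.5534.
So 3.45 = μ − 0.4677σ and 5.11 = μ + 0.5534σ.
Subtracting: σ = (5.11 − 3.45)/(0.5534 − (-0.4677)) = 1.63.
Then μ = 3.45 − (-0.4677)·1.63 = 4.21.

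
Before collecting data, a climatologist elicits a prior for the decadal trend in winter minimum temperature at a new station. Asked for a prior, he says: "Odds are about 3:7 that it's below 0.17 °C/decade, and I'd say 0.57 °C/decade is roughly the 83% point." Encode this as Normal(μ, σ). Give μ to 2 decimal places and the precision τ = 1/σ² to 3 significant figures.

μ = 0.31, τ = 13.7

The p-quantile of Normal(μ,σ) is μ + z_p·σ, with z_{0.3} = -0.5244 and z_{0.83} = 0.9542.
Eliminate σ: μ = (z₂·x₁ − z₁·x₂)/(z₂ − z₁) = (0.9542·0.17 − (-0.5244)·0.57)/1.479 = 0.31.
Then σ = (x₂ − x₁)/(z₂ − z₁) = (0.57 − 0.17)/1.479 = 0.27.
Precision τ = 1/σ² = 1/0.2705² = 13.7.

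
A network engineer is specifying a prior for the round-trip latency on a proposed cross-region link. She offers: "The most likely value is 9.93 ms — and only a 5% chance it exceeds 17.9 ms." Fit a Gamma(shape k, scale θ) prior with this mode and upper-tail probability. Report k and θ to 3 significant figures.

k ≈ 9.03, θ ≈ 1.24

Gamma(k,θ) with k>1 has mode (k−1)θ, so θ = 9.93/(k−1).
Need P(X < 17.9) = 0.95 with θ tied to k this way. Start at k = 2, θ = 9.93: P(X<17.9) ≈ 0.538.
Too low — raise k to concentrate. Iterating converges to k ≈ 9.03.
Then θ = 9.93/(9.03−1) ≈ 1.24.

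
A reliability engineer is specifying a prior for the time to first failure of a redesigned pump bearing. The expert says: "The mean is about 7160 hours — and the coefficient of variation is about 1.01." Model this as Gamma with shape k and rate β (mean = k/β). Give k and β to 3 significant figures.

k ≈ 0.98, β ≈ 0.000137

For Gamma(k, rate β): mean = k/β, variance = k/β², so CV = 1/√k.
CV = 1.01, hence k = 1/CV² = 0.98.
Then β = k/mean = 0.98/7160 = 0.000137.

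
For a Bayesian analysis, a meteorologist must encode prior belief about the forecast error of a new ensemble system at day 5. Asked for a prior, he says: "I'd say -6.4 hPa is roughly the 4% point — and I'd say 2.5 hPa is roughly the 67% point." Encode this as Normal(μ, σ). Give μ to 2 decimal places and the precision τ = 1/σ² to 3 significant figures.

For Normal(μ,σ), the p-quantile is μ + z_p·σ. Here z_{0.04} = -1.751, z_{0.67} = 0.4399.
So -6.4 = μ − 1.751σ and 2.5 = μ + 0.4399σ.
Subtracting: σ = (2.5 − -6.4)/(0.4399 − (-1.751)) = 4.06.
Then μ = -6.4 − (-1.751)·4.06 = 0.71.
Precision τ = 1/σ² = 1/4.063² = 0.0606.

μ = 0.71, τ = 0.0606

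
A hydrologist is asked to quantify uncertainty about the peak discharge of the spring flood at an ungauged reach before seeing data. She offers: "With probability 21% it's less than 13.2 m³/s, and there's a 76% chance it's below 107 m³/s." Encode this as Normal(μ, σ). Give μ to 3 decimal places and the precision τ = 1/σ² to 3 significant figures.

μ = 63.204, τ = 0.00026

For Normal(μ,σ), the p-quantile is μ + z_p·σ. Here z_{0.21} = -0.8064, z_{0.76} = 0.7063.
So 13.2 = μ − 0.8064σ and 107 = μ + 0.7063σ.
Subtracting: σ = (107 − 13.2)/(0.7063 − (-0.8064)) = 62.007.
Then μ = 13.2 − (-0.8064)·62.007 = 63.204.
Precision τ = 1/σ² = 1/62.01² = 0.00026.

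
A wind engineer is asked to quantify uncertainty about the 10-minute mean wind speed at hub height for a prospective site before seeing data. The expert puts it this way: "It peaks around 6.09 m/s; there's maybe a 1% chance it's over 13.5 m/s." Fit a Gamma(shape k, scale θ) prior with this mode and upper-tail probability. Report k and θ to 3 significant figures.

Gamma(k,θ) with k>1 has mode (k−1)θ, so θ = 6.09/(k−1).
Need P(X < 13.5) = 0.99 with θ tied to k this way. Start at k = 2, θ = 6.09: P(X<13.5) ≈ 0.649.
Too low — raise k to concentrate. Iterating converges to k ≈ 8.6.
Then θ = 6.09/(8.6−1) ≈ 0.802.

k ≈ 8.6, θ ≈ 0.802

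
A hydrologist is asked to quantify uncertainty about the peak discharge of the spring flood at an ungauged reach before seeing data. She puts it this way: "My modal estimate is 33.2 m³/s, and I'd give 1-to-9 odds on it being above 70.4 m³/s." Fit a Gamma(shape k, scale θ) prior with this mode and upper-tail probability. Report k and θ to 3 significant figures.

Gamma(k,θ) with k>1 has mode (k−1)θ, so θ = 33.2/(k−1).
Need P(X < 70.4) = 0.9 with θ tied to k this way. Start at k = 2, θ = 33.2: P(X<70.4) ≈ 0.626.
Too low — raise k to concentrate. Iterating converges to k ≈ 4.4.
Then θ = 33.2/(4.4−1) ≈ 9.76.

k ≈ 4.4, θ ≈ 9.76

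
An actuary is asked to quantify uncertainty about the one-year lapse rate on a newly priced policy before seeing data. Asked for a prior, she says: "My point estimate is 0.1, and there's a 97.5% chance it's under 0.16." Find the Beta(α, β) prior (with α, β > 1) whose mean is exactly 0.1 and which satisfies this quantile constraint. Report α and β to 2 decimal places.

With mean 0.1 fixed, write α = 0.1s, β = 0.9s where s = α+β.
Need P(θ < 0.16) = 0.975 under Beta(0.1s, 0.9s). Normal approximation: (q−m)/√(m(1−m)/s) ≈ z_{0.975} = 1.96, so s ≈ 0.1·0.9·(1.96)²/(0.16−0.1)² = 96.0.
At s = 96.0: P(θ<0.16) ≈ 0.963. Adjusting to match 0.975 gives s ≈ 117.72.
So α = 0.1·117.72 ≈ 11.77, β = 0.9·117.72 ≈ 105.94.

α ≈ 11.77, β ≈ 105.94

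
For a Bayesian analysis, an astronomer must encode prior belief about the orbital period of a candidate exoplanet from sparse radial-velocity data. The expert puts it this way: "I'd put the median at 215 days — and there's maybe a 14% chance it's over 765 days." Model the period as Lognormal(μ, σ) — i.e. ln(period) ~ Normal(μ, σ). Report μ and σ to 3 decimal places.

μ ≈ 5.371, σ ≈ 1.175

If T ~ Lognormal(μ,σ) then ln T ~ Normal(μ,σ), so the p-quantile of ln T is μ + z_p·σ.
ln(215) = 5.371 and ln(765) = 6.64; z_{0.5} = 0, z_{0.86} = 1.08.
σ = (6.64 − 5.371)/(1.08 − (0)) = 1.175.
μ = 5.371 − (0)·1.175 = 5.371.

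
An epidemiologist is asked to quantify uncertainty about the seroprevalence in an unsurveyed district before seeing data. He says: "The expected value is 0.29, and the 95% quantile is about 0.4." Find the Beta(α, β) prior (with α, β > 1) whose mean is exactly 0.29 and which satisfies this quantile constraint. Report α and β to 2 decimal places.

With mean 0.29 fixed, write α = 0.29s, β = 0.71s where s = α+β.
Need P(θ < 0.4) = 0.95 under Beta(0.29s, 0.71s). Normal approximation: (q−m)/√(m(1−m)/s) ≈ z_{0.95} = 1.64, so s ≈ 0.29·0.71·(1.64)²/(0.4−0.29)² = 46.0.
At s = 46.0: P(θ<0.4) ≈ 0.944. Adjusting to match 0.95 gives s ≈ 49.34.
So α = 0.29·49.34 ≈ 14.31, β = 0.71·49.34 ≈ 35.03.

α ≈ 14.31, β ≈ 35.03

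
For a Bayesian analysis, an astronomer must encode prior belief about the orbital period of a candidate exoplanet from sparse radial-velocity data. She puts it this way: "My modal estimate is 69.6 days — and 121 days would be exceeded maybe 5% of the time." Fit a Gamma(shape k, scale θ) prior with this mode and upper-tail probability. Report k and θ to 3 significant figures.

k ≈ 10.1, θ ≈ 7.63

Gamma(k,θ) with k>1 has mode (k−1)θ, so θ = 69.6/(k−1).
Need P(X < 121) = 0.95 with θ tied to k this way. Start at k = 2, θ = 69.6: P(X<121) ≈ 0.519.
Too low — raise k to concentrate. Iterating converges to k ≈ 10.1.
Then θ = 69.6/(10.1−1) ≈ 7.63.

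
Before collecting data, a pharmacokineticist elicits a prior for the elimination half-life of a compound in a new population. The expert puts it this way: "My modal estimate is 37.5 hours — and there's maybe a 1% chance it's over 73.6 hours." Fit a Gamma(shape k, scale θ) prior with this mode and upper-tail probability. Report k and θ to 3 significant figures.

Gamma(k,θ) with k>1 has mode (k−1)θ, so θ = 37.5/(k−1).
Need P(X < 73.6) = 0.99 with θ tied to k this way. Start at k = 2, θ = 37.5: P(X<73.6) ≈ 0.584.
Too low — raise k to concentrate. Iterating converges to k ≈ 11.8.
Then θ = 37.5/(11.8−1) ≈ 3.46.

k ≈ 11.8, θ ≈ 3.46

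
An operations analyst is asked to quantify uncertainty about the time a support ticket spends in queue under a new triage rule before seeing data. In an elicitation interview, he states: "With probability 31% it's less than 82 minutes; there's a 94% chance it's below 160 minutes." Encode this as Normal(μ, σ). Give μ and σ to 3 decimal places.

μ = 100.861, σ = 38.037

For Normal(μ,σ), the p-quantile is μ + z_p·σ. Here z_{0.31} = -0.4959, z_{0.94} = 1.555.
So 82 = μ − 0.4959σ and 160 = μ + 1.555σ.
Subtracting: σ = (160 − 82)/(1.555 − (-0.4959)) = 38.037.
Then μ = 82 − (-0.4959)·38.037 = 100.861.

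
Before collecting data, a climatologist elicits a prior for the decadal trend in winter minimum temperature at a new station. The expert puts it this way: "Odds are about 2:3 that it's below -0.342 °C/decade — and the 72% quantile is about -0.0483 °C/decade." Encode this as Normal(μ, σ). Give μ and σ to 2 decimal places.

The p-quantile of Normal(μ,σ) is μ + z_p·σ, with z_{0.4} = -0.2533 and z_{0.72} = 0.5828.
Eliminate σ: μ = (z₂·x₁ − z₁·x₂)/(z₂ − z₁) = (0.5828·-0.342 − (-0.2533)·-0.0483)/0.8362 = -0.25.
Then σ = (x₂ − x₁)/(z₂ − z₁) = (-0.0483 − -0.342)/0.8362 = 0.35.

μ = -0.25, σ = 0.35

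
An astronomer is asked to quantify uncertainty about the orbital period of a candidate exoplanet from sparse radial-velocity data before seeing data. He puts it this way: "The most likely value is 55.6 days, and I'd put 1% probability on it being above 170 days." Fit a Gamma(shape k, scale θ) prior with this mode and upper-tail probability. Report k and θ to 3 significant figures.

Gamma(k,θ) with k>1 has mode (k−1)θ, so θ = 55.6/(k−1).
Need P(X < 170) = 0.99 with θ tied to k this way. Start at k = 2, θ = 55.6: P(X<170) ≈ 0.809.
Too low — raise k to concentrate. Iterating converges to k ≈ 4.59.
Then θ = 55.6/(4.59−1) ≈ 15.5.

k ≈ 4.59, θ ≈ 15.5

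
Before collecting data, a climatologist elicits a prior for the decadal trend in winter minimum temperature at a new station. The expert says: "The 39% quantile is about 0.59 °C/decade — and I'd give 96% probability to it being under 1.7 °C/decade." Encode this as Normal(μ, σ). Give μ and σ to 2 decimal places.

For Normal(μ,σ), the p-quantile is μ + z_p·σ. Here z_{0.39} = -0.2793, z_{0.96} = 1.751.
So 0.59 = μ − 0.2793σ and 1.7 = μ + 1.751σ.
Subtracting: σ = (1.7 − 0.59)/(1.751 − (-0.2793)) = 0.55.
Then μ = 0.59 − (-0.2793)·0.55 = 0.74.

μ = 0.74, σ = 0.55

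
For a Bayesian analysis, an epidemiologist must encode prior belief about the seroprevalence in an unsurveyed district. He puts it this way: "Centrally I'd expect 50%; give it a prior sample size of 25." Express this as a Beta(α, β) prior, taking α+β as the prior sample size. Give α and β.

α = 12.5, β = 12.5

Under the effective-sample-size interpretation, Beta(α, β) has prior mean α/(α+β) and prior sample size α+β.
So α+β = 25 and α/(α+β) = 0.5, giving α = 0.5·25 = 12.5 and β = 25 − 12.5 = 12.5.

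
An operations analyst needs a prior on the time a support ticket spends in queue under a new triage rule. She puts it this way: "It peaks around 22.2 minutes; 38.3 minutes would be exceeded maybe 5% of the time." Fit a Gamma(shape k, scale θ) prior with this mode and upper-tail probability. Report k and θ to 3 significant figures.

Gamma(k,θ) with k>1 has mode (k−1)θ, so θ = 22.2/(k−1).
Need P(X < 38.3) = 0.95 with θ tied to k this way. Start at k = 2, θ = 22.2: P(X<38.3) ≈ 0.515.
Too low — raise k to concentrate. Iterating converges to k ≈ 10.4.
Then θ = 22.2/(10.4−1) ≈ 2.37.

k ≈ 10.4, θ ≈ 2.37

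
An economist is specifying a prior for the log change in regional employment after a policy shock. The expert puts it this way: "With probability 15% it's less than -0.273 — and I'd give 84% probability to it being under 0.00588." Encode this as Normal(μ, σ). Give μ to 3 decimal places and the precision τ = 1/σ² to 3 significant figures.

μ = -0.131, τ = 53

For Normal(μ,σ), the p-quantile is μ + z_p·σ. Here z_{0.15} = -1.036, z_{0.84} = 0.9945.
So -0.273 = μ − 1.036σ and 0.00588 = μ + 0.9945σ.
Subtracting: σ = (0.00588 − -0.273)/(0.9945 − (-1.036)) = 0.137.
Then μ = -0.273 − (-1.036)·0.137 = -0.131.
Precision τ = 1/σ² = 1/0.1373² = 53.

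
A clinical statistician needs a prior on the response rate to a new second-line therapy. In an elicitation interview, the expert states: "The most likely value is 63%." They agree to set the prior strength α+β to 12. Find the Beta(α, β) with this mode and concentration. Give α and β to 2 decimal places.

α = 7.30, β = 4.70

For α,β > 1 the Beta mode is (α−1)/(α+β−2). With α+β = 12, the mode is (α−1)/10.
Set (α−1)/10 = 0.63 → α = 1 + 0.63·10 = 7.30.
β = 12 − α = 4.70.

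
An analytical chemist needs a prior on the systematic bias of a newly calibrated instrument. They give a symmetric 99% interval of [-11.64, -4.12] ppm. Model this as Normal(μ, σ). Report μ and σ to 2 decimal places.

μ = -7.88, σ = 1.46

A symmetric 99% interval runs μ ± z·σ with z = 2.576.
Half-width = 3.76, so σ = 3.76/2.576 = 1.46.
μ is the interval midpoint, -7.88.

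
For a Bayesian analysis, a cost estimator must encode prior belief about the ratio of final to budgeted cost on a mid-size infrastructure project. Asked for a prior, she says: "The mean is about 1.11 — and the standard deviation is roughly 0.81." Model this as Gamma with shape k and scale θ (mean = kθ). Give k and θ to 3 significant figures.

k ≈ 1.88, θ ≈ 0.591

For Gamma(k, scale θ): mean = kθ, variance = kθ², so CV = 1/√k.
CV = SD/mean = 0.81/1.11 = 0.7297, hence k = 1/CV² = 1.88.
Then θ = mean/k = 1.11/1.88 = 0.591.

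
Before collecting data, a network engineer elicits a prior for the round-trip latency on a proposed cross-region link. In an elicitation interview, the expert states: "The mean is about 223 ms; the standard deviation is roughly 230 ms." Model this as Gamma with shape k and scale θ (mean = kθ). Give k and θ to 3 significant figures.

For Gamma(k, scale θ): mean = kθ, variance = kθ², so CV = 1/√k.
CV = SD/mean = 230/223 = 1.031, hence k = 1/CV² = 0.94.
Then θ = mean/k = 223/0.94 = 237.

k ≈ 0.94, θ ≈ 237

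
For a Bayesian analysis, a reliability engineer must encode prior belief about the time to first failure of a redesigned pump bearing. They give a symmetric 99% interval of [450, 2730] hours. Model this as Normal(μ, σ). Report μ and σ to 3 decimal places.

A symmetric 99% interval runs μ ± z·σ with z = 2.576.
Half-width = 1140, so σ = 1140/2.576 = 442.576.
μ is the interval midpoint, 1590.000.

μ = 1590.000, σ = 442.576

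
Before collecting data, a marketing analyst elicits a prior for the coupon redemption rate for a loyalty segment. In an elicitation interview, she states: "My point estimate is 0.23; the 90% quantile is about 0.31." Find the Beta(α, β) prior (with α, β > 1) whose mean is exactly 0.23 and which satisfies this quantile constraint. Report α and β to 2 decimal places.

α ≈ 10.95, β ≈ 36.65

With mean 0.23 fixed, write α = 0.23s, β = 0.77s where s = α+β.
Need P(θ < 0.31) = 0.9 under Beta(0.23s, 0.77s). Normal approximation: (q−m)/√(m(1−m)/s) ≈ z_{0.9} = 1.28, so s ≈ 0.23·0.77·(1.28)²/(0.31−0.23)² = 45.4.
At s = 45.4: P(θ<0.31) ≈ 0.895. Adjusting to match 0.9 gives s ≈ 47.60.
So α = 0.23·47.60 ≈ 10.95, β = 0.77·47.60 ≈ 36.65.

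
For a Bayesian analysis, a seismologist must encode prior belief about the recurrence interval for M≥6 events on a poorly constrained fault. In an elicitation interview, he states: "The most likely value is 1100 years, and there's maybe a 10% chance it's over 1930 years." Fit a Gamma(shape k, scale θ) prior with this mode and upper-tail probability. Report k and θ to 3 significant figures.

k ≈ 7.01, θ ≈ 183

Gamma(k,θ) with k>1 has mode (k−1)θ, so θ = 1100/(k−1).
Need P(X < 1930) = 0.9 with θ tied to k this way. Start at k = 2, θ = 1100: P(X<1930) ≈ 0.524.
Too low — raise k to concentrate. Iterating converges to k ≈ 7.01.
Then θ = 1100/(7.01−1) ≈ 183.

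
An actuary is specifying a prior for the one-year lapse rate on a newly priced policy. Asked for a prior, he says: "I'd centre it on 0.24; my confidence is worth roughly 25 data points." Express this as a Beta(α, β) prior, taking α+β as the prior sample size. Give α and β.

Under the effective-sample-size interpretation, Beta(α, β) has prior mean α/(α+β) and prior sample size α+β.
So α+β = 25 and α/(α+β) = 0.24, giving α = 0.24·25 = 6 and β = 25 − 6 = 19.

α = 6, β = 19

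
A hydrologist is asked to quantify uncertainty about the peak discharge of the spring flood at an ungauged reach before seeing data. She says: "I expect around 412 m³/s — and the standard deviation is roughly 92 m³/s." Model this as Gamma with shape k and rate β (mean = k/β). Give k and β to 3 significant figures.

For Gamma(k, rate β): mean = k/β, variance = k/β², so CV = 1/√k.
CV = SD/mean = 92/412 = 0.2233, hence k = 1/CV² = 20.1.
Then β = k/mean = 20.1/412 = 0.0487.

k ≈ 20.1, β ≈ 0.0487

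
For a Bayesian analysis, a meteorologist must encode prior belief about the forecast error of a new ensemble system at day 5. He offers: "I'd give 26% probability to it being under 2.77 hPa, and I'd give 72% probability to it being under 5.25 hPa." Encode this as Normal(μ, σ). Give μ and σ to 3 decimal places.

μ = 4.071, σ = 2.023

For Normal(μ,σ), the p-quantile is μ + z_p·σ. Here z_{0.26} = -0.6433, z_{0.72} = 0.5828.
So 2.77 = μ − 0.6433σ and 5.25 = μ + 0.5828σ.
Subtracting: σ = (5.25 − 2.77)/(0.5828 − (-0.6433)) = 2.023.
Then μ = 2.77 − (-0.6433)·2.023 = 4.071.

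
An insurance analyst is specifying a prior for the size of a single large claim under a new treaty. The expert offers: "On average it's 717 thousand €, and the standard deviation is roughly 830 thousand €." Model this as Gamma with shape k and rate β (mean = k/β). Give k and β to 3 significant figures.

k ≈ 0.746, β ≈ 0.00104

For Gamma(k, rate β): mean = k/β, variance = k/β², so CV = 1/√k.
CV = SD/mean = 830/717 = 1.158, hence k = 1/CV² = 0.746.
Then β = k/mean = 0.746/717 = 0.00104.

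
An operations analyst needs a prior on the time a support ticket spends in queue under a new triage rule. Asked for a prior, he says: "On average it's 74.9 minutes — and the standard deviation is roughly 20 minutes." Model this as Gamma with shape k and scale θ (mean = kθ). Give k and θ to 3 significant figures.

k ≈ 14, θ ≈ 5.34

For Gamma(k, scale θ): mean = kθ, variance = kθ², so CV = 1/√k.
CV = SD/mean = 20/74.9 = 0.267, hence k = 1/CV² = 14.
Then θ = mean/k = 74.9/14 = 5.34.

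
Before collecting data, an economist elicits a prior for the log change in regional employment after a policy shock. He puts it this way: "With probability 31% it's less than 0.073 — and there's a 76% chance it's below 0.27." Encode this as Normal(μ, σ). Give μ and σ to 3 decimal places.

The p-quantile of Normal(μ,σ) is μ + z_p·σ, with z_{0.31} = -0.4959 and z_{0.76} = 0.7063.
Eliminate σ: μ = (z₂·x₁ − z₁·x₂)/(z₂ − z₁) = (0.7063·0.073 − (-0.4959)·0.27)/1.202 = 0.154.
Then σ = (x₂ − x₁)/(z₂ − z₁) = (0.27 − 0.073)/1.202 = 0.164.

μ = 0.154, σ = 0.164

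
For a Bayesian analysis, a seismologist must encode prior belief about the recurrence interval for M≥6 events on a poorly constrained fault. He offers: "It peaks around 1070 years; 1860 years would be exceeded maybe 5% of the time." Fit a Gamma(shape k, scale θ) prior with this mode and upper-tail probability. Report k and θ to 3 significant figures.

Gamma(k,θ) with k>1 has mode (k−1)θ, so θ = 1070/(k−1).
Need P(X < 1860) = 0.95 with θ tied to k this way. Start at k = 2, θ = 1070: P(X<1860) ≈ 0.519.
Too low — raise k to concentrate. Iterating converges to k ≈ 10.1.
Then θ = 1070/(10.1−1) ≈ 117.

k ≈ 10.1, θ ≈ 117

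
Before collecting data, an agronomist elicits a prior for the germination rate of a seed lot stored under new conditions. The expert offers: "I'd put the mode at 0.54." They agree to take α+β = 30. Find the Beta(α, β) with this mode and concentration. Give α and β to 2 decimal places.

α = 16.12, β = 13.88

For α,β > 1 the Beta mode is (α−1)/(α+β−2). With α+β = 30, the mode is (α−1)/28.
Set (α−1)/28 = 0.54 → α = 1 + 0.54·28 = 16.12.
β = 30 − α = 13.88.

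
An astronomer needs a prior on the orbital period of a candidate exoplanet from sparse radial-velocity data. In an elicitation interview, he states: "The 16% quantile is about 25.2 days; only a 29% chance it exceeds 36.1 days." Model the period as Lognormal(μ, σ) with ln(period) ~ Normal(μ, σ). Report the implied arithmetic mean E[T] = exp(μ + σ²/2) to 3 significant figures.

If T ~ Lognormal(μ,σ) then ln T ~ Normal(μ,σ), so the p-quantile of ln T is μ + z_p·σ.
ln(25.2) = 3.227 and ln(36.1) = 3.586; z_{0.16} = -0.9945, z_{0.71} = 0.5534.
σ = (3.586 − 3.227)/(0.5534 − (-0.9945)) = 0.232.
μ = 3.227 − (-0.9945)·0.232 = 3.458.
E[T] = exp(μ + σ²/2) = exp(3.458 + 0.0270) = 32.6 days.

E[T] ≈ 32.6 days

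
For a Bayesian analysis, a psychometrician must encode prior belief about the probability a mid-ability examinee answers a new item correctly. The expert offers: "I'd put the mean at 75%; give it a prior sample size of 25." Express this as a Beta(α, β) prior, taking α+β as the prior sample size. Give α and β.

α = 18.75, β = 6.25

Under the effective-sample-size interpretation, Beta(α, β) has prior mean α/(α+β) and prior sample size α+β.
So α+β = 25 and α/(α+β) = 0.75, giving α = 0.75·25 = 18.75 and β = 25 − 18.75 = 6.25.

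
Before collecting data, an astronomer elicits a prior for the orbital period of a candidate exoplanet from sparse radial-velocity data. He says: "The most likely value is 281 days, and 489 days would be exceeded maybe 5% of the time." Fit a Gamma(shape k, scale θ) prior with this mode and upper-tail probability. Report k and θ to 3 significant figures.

Gamma(k,θ) with k>1 has mode (k−1)θ, so θ = 281/(k−1).
Need P(X < 489) = 0.95 with θ tied to k this way. Start at k = 2, θ = 281: P(X<489) ≈ 0.519.
Too low — raise k to concentrate. Iterating converges to k ≈ 10.1.
Then θ = 281/(10.1−1) ≈ 30.9.

k ≈ 10.1, θ ≈ 30.9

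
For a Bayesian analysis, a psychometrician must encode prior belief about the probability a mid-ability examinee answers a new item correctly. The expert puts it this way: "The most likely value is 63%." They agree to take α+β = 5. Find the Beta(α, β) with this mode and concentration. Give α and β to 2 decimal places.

For α,β > 1 the Beta mode is (α−1)/(α+β−2). With α+β = 5, the mode is (α−1)/3.
Set (α−1)/3 = 0.63 → α = 1 + 0.63·3 = 2.89.
β = 5 − α = 2.11.

α = 2.89, β = 2.11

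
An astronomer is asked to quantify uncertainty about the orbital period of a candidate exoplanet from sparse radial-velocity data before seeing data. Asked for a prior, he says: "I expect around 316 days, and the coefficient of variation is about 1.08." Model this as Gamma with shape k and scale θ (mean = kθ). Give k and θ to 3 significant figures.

k ≈ 0.857, θ ≈ 369

For Gamma(k, scale θ): mean = kθ, variance = kθ², so CV = 1/√k.
CV = 1.08, hence k = 1/CV² = 0.857.
Then θ = mean/k = 316/0.857 = 369.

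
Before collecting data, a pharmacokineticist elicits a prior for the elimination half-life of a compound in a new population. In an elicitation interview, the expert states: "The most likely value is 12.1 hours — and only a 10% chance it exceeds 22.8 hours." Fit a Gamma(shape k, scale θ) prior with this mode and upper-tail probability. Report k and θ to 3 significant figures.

k ≈ 5.76, θ ≈ 2.54

Gamma(k,θ) with k>1 has mode (k−1)θ, so θ = 12.1/(k−1).
Need P(X < 22.8) = 0.9 with θ tied to k this way. Start at k = 2, θ = 12.1: P(X<22.8) ≈ 0.562.
Too low — raise k to concentrate. Iterating converges to k ≈ 5.76.
Then θ = 12.1/(5.76−1) ≈ 2.54.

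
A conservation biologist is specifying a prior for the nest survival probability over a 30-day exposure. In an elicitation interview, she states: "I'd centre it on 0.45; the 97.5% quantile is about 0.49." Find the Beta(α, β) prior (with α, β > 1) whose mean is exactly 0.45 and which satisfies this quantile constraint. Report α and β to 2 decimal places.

α ≈ 268.89, β ≈ 328.64

With mean 0.45 fixed, write α = 0.45s, β = 0.55s where s = α+β.
Need P(θ < 0.49) = 0.975 under Beta(0.45s, 0.55s). Normal approximation: (q−m)/√(m(1−m)/s) ≈ z_{0.975} = 1.96, so s ≈ 0.45·0.55·(1.96)²/(0.49−0.45)² = 594.2.
At s = 594.2: P(θ<0.49) ≈ 0.975. Adjusting to match 0.975 gives s ≈ 597.53.
So α = 0.45·597.53 ≈ 268.89, β = 0.55·597.53 ≈ 328.64.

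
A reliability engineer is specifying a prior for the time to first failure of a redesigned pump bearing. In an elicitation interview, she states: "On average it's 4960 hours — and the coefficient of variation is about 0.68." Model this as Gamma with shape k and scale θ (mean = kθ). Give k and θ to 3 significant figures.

k ≈ 2.16, θ ≈ 2290

For Gamma(k, scale θ): mean = kθ, variance = kθ², so CV = 1/√k.
CV = 0.68, hence k = 1/CV² = 2.16.
Then θ = mean/k = 4960/2.16 = 2290.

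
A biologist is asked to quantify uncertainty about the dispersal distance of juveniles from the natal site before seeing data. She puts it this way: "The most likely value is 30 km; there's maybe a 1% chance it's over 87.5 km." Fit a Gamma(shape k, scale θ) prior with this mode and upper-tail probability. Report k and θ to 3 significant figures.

Gamma(k,θ) with k>1 has mode (k−1)θ, so θ = 30/(k−1).
Need P(X < 87.5) = 0.99 with θ tied to k this way. Start at k = 2, θ = 30: P(X<87.5) ≈ 0.788.
Too low — raise k to concentrate. Iterating converges to k ≈ 4.96.
Then θ = 30/(4.96−1) ≈ 7.58.

k ≈ 4.96, θ ≈ 7.58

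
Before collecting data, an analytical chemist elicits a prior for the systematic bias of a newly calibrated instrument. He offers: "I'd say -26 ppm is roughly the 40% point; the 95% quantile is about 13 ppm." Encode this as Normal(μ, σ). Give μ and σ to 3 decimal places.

μ = -20.795, σ = 20.546

The p-quantile of Normal(μ,σ) is μ + z_p·σ, with z_{0.4} = -0.2533 and z_{0.95} = 1.645.
Eliminate σ: μ = (z₂·x₁ − z₁·x₂)/(z₂ − z₁) = (1.645·-26 − (-0.2533)·13)/1.898 = -20.795.
Then σ = (x₂ − x₁)/(z₂ − z₁) = (13 − -26)/1.898 = 20.546.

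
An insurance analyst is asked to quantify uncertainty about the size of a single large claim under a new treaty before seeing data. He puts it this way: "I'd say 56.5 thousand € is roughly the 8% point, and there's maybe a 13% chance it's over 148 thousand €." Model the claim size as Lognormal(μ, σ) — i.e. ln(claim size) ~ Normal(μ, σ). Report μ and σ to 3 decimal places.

μ ≈ 4.569, σ ≈ 0.380

If T ~ Lognormal(μ,σ) then ln T ~ Normal(μ,σ), so the p-quantile of ln T is μ + z_p·σ.
ln(56.5) = 4.034 and ln(148) = 4.997; z_{0.08} = -1.405, z_{0.87} = 1.126.
σ = (4.997 − 4.034)/(1.126 − (-1.405)) = 0.380.
μ = 4.034 − (-1.405)·0.380 = 4.569.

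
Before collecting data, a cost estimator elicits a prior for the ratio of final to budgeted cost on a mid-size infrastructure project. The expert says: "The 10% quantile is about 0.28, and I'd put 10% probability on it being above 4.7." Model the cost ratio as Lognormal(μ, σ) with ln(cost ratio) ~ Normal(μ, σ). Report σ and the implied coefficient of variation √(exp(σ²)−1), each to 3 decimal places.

σ ≈ 1.100, CV ≈ 1.535

If T ~ Lognormal(μ,σ) then ln T ~ Normal(μ,σ), so the p-quantile of ln T is μ + z_p·σ.
ln(0.28) = -1.273 and ln(4.7) = 1.548; z_{0.1} = -1.282, z_{0.9} = 1.282.
σ = (1.548 − -1.273)/(1.282 − (-1.282)) = 1.100.
μ = -1.273 − (-1.282)·1.100 = 0.137.
CV = √(exp(σ²)−1) = √(exp(1.2110)−1) = 1.535.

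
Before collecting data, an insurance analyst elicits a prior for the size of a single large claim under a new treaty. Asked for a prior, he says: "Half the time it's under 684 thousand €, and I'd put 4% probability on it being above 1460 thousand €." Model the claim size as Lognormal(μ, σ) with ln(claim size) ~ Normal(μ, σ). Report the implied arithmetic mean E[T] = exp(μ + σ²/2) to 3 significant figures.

E[T] ≈ 751 thousand €

If T ~ Lognormal(μ,σ) then ln T ~ Normal(μ,σ), so the p-quantile of ln T is μ + z_p·σ.
ln(684) = 6.528 and ln(1460) = 7.286; z_{0.5} = 0, z_{0.96} = 1.751.
σ = (7.286 − 6.528)/(1.751 − (0)) = 0.433.
μ = 6.528 − (0)·0.433 = 6.528.
E[T] = exp(μ + σ²/2) = exp(6.528 + 0.0938) = 751 thousand €.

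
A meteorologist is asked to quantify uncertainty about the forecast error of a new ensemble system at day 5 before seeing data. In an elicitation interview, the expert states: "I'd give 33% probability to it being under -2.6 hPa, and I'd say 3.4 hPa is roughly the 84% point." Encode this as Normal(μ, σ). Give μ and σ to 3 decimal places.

For Normal(μ,σ), the p-quantile is μ + z_p·σ. Here z_{0.33} = -0.4399, z_{0.84} = 0.9945.
So -2.6 = μ − 0.4399σ and 3.4 = μ + 0.9945σ.
Subtracting: σ = (3.4 − -2.6)/(0.9945 − (-0.4399)) = 4.183.
Then μ = -2.6 − (-0.4399)·4.183 = -0.760.

μ = -0.760, σ = 4.183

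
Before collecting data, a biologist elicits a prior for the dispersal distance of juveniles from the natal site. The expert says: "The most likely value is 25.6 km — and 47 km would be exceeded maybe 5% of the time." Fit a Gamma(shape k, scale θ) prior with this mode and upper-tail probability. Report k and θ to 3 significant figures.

Gamma(k,θ) with k>1 has mode (k−1)θ, so θ = 25.6/(k−1).
Need P(X < 47) = 0.95 with θ tied to k this way. Start at k = 2, θ = 25.6: P(X<47) ≈ 0.548.
Too low — raise k to concentrate. Iterating converges to k ≈ 8.54.
Then θ = 25.6/(8.54−1) ≈ 3.39.

k ≈ 8.54, θ ≈ 3.39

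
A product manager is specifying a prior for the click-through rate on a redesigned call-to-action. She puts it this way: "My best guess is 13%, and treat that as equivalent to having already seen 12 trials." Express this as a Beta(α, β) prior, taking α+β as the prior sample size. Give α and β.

Under the effective-sample-size interpretation, Beta(α, β) has prior mean α/(α+β) and prior sample size α+β.
So α+β = 12 and α/(α+β) = 0.13, giving α = 0.13·12 = 1.56 and β = 12 − 1.56 = 10.44.

α = 1.56, β = 10.44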